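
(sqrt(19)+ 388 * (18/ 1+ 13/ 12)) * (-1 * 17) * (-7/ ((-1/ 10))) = -26433470/ 3- 1190 * sqrt(19) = -8816343.76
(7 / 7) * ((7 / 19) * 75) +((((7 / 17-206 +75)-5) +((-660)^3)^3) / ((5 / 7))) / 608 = -565551784328438476799717627 / 10336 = -54716697400197221052604.26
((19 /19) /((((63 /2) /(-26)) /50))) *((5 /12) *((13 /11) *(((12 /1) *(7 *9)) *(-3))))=507000 /11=46090.91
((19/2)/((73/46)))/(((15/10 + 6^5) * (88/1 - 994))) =-437/514388295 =-0.00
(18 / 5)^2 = 324 / 25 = 12.96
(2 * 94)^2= 35344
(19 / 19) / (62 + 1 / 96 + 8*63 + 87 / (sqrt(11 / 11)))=96 / 62689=0.00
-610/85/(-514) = 61/4369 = 0.01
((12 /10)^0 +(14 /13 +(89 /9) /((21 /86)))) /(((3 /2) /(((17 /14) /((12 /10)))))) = 8891425 /309582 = 28.72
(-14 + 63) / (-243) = -49 / 243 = -0.20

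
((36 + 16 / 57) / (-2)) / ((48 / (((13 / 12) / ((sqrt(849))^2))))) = -6721 / 13937184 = -0.00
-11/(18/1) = -11/18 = -0.61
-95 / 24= -3.96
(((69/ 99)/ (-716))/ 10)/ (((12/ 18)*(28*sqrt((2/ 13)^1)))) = -23*sqrt(26)/ 8821120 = -0.00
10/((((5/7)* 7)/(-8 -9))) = -34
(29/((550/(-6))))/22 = -87/6050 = -0.01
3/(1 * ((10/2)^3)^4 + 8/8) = 3/244140626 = 0.00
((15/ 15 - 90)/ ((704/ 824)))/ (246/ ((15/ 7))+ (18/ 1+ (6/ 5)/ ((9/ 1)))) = -137505/ 175472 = -0.78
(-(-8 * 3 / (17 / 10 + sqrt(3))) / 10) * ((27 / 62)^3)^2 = 0.00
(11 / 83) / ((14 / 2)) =11 / 581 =0.02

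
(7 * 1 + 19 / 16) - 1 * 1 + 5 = 195 / 16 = 12.19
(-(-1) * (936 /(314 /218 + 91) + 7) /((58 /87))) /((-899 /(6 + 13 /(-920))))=-712699419 /4166829040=-0.17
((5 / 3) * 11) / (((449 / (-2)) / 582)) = -21340 / 449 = -47.53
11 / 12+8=107 / 12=8.92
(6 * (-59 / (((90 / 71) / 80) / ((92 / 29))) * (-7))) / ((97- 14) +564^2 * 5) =43163456 / 138378981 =0.31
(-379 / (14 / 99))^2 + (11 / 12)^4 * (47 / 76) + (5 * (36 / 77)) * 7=6101281954672357 / 849429504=7182799.66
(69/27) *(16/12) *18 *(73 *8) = 107456/3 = 35818.67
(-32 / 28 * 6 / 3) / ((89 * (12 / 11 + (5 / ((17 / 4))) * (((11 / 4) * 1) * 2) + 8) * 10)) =-748 / 4532325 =-0.00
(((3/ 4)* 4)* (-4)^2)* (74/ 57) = 1184/ 19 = 62.32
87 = 87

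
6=6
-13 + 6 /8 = -49 /4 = -12.25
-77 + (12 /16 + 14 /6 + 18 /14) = -6101 /84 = -72.63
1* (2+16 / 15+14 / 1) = 17.07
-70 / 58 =-35 / 29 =-1.21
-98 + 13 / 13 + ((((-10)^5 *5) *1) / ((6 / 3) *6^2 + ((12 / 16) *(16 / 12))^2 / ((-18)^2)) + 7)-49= -165242731 / 23329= -7083.15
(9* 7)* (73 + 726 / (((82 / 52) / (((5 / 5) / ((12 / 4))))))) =584955 / 41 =14267.20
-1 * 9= -9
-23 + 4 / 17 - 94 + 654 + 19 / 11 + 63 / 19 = 542.28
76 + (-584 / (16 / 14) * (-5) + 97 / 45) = 118492 / 45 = 2633.16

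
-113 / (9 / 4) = -452 / 9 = -50.22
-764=-764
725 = 725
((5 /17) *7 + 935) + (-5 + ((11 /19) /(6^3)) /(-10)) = 650278613 /697680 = 932.06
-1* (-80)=80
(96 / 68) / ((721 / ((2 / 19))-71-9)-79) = 48 / 227477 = 0.00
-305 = -305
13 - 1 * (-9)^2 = -68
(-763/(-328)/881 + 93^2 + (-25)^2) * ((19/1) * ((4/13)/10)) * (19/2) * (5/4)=967440288195/15026336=64382.98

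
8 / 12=2 / 3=0.67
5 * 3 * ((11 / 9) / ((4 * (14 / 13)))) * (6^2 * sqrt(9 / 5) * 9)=11583 * sqrt(5) / 14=1850.03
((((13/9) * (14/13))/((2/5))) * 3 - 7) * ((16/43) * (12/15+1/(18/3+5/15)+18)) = 32.92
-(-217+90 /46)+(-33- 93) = 2048 /23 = 89.04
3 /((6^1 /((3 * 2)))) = 3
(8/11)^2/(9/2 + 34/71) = 9088/85547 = 0.11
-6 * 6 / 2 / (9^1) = -2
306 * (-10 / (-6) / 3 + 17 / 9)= 748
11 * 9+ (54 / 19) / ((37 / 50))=72297 / 703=102.84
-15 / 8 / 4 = -15 / 32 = -0.47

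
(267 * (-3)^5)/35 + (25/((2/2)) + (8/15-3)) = -192277/105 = -1831.21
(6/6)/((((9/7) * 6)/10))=35/27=1.30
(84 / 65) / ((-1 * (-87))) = 0.01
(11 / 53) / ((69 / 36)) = 132 / 1219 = 0.11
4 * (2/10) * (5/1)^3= 100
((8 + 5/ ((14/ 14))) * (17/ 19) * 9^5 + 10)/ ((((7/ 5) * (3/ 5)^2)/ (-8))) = -10902271.51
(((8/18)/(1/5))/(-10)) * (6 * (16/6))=-32/9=-3.56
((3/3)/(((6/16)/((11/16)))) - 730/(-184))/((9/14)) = 11207/1242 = 9.02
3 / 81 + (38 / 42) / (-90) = 0.03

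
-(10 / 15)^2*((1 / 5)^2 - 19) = 632 / 75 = 8.43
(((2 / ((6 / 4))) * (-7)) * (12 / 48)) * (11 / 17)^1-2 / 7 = -1.80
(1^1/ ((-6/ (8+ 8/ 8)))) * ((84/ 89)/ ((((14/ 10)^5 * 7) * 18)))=-3125/ 1495823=-0.00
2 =2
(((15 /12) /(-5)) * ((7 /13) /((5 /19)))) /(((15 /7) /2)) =-931 /1950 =-0.48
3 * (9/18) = 3/2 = 1.50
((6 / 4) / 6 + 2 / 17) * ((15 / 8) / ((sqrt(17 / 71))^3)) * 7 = 41.19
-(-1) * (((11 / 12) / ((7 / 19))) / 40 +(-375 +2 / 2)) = -1256431 / 3360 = -373.94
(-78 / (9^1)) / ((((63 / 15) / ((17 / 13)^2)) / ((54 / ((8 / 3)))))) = -71.46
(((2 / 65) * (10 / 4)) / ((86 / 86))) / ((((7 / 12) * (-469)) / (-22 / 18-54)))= 284 / 18291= 0.02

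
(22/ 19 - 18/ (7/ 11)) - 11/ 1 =-5071/ 133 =-38.13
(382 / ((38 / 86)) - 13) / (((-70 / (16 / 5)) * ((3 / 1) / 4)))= -172576 / 3325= -51.90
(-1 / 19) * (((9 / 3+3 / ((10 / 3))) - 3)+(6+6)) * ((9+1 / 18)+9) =-2795 / 228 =-12.26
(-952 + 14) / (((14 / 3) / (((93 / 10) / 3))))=-6231 / 10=-623.10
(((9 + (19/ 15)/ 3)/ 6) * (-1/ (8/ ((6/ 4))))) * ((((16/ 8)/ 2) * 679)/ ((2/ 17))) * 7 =-4282453/ 360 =-11895.70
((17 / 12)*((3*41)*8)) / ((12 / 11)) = 7667 / 6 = 1277.83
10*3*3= 90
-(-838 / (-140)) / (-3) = 419 / 210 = 2.00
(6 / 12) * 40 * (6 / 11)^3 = 4320 / 1331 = 3.25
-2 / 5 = -0.40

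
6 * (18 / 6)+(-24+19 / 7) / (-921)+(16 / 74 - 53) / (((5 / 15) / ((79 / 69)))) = -895806344 / 5486397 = -163.28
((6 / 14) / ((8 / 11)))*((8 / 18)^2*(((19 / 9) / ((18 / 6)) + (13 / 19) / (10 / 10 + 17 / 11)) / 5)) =153659 / 6786990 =0.02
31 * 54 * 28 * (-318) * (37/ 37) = -14905296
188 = 188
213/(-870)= -71/290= -0.24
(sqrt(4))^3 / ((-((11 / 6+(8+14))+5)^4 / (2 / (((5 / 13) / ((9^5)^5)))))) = -193522324746117318649618482432 / 4478725205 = -43209242784100954604.03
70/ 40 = 1.75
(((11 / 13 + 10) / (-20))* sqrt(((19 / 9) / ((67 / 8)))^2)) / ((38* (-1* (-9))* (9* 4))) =-0.00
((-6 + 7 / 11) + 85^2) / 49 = 147.34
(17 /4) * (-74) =-629 /2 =-314.50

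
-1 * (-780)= 780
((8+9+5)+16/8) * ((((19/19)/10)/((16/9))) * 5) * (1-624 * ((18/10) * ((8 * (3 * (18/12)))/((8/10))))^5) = -58745343588021/4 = -14686335897005.25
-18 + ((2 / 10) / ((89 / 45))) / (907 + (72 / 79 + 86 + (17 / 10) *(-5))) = -249421968 / 13856855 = -18.00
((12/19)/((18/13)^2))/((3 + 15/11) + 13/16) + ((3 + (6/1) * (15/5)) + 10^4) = 4683273947/467343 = 10021.06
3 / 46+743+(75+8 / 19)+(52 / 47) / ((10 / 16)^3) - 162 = 3394162251 / 5134750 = 661.02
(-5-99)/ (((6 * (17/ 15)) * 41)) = -260/ 697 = -0.37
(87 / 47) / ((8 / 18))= 783 / 188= 4.16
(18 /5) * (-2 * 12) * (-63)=27216 /5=5443.20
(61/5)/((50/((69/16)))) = 4209/4000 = 1.05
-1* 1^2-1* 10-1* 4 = -15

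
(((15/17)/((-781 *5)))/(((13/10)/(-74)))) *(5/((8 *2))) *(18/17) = 0.00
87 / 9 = 9.67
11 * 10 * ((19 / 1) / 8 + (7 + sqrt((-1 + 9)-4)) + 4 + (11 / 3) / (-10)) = 19811 / 12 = 1650.92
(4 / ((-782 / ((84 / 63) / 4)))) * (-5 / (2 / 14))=70 / 1173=0.06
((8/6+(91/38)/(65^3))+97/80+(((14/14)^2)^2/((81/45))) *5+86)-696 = -34949085421/57798000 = -604.68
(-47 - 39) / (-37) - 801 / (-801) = 123 / 37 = 3.32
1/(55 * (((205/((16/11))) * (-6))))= -8/372075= -0.00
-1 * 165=-165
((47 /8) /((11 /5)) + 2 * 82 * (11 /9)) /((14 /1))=22981 /1584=14.51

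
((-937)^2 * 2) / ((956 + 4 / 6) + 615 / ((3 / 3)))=5267814 / 4715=1117.25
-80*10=-800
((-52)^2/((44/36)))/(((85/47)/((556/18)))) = 35330464/935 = 37786.59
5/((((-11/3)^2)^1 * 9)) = 5/121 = 0.04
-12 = -12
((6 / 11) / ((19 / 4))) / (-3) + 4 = 828 / 209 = 3.96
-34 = -34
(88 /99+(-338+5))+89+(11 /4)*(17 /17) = -8653 /36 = -240.36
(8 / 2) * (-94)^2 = 35344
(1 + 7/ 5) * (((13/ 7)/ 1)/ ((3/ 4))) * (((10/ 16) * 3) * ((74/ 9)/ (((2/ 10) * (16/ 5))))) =12025/ 84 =143.15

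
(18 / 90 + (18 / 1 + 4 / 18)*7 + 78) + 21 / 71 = 658334 / 3195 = 206.05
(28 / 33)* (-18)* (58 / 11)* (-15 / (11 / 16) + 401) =-40642224 / 1331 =-30535.10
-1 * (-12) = 12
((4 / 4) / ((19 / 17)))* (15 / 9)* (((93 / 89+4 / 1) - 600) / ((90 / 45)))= -4500835 / 10146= -443.61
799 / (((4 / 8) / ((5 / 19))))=7990 / 19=420.53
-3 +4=1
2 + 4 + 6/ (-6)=5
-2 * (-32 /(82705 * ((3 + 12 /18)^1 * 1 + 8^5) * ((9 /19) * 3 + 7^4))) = 0.00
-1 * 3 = -3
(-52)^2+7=2711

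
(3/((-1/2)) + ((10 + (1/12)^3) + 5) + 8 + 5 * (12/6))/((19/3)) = 46657/10944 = 4.26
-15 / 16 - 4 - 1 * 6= -175 / 16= -10.94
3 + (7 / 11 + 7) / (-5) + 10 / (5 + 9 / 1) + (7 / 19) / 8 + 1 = 189199 / 58520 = 3.23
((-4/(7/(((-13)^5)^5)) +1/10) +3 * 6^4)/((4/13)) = 3669333207730744666335988178531/280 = 13104761456181230951199960000.00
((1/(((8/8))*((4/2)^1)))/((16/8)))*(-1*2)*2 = -1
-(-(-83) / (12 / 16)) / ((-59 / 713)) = 236716 / 177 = 1337.38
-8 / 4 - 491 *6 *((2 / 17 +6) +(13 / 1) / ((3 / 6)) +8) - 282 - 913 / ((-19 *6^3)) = -8265440479 / 69768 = -118470.37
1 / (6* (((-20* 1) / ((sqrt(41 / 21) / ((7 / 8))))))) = -sqrt(861) / 2205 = -0.01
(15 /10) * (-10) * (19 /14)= -285 /14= -20.36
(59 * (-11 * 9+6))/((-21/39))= 10190.14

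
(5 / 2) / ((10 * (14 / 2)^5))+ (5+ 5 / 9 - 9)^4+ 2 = 62968642165 / 441082908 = 142.76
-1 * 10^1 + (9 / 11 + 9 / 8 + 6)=-181 / 88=-2.06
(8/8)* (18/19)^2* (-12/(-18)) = 216/361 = 0.60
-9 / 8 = -1.12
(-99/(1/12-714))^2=1411344/73393489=0.02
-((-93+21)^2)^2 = -26873856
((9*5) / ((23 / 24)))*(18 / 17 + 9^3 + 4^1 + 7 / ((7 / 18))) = 13807800 / 391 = 35314.07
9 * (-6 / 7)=-54 / 7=-7.71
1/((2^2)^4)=1/256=0.00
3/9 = 1/3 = 0.33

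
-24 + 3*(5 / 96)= -23.84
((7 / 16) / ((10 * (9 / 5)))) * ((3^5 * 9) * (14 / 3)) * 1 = 3969 / 16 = 248.06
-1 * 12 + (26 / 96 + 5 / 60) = -559 / 48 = -11.65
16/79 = 0.20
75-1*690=-615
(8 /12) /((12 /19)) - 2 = -17 /18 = -0.94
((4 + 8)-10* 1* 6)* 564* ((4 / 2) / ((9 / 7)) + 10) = -312832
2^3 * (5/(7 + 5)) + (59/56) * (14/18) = 299/72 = 4.15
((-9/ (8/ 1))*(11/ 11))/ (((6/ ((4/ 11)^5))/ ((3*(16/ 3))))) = -3072/ 161051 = -0.02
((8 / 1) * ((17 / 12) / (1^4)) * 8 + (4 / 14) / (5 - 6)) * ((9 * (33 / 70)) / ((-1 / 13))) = -4985.16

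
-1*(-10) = 10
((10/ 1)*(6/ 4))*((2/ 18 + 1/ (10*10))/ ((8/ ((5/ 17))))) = 109/ 1632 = 0.07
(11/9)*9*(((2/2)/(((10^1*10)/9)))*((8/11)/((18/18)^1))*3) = 54/25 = 2.16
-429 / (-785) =0.55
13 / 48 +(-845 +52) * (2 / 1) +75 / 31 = -2355965 / 1488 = -1583.31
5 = 5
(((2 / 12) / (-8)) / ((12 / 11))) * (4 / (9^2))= -11 / 11664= -0.00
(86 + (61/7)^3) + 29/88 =22580099/30184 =748.08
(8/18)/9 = 4/81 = 0.05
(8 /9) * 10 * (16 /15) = 256 /27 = 9.48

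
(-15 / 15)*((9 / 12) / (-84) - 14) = 1569 / 112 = 14.01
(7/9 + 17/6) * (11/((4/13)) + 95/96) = 229255/1728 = 132.67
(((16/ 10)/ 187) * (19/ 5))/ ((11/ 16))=2432/ 51425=0.05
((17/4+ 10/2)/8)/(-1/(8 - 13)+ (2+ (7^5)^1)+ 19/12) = 555/8069176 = 0.00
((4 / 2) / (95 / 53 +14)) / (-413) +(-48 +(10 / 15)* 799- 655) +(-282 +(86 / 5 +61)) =-646654454 / 1728405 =-374.13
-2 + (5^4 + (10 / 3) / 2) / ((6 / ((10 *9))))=9398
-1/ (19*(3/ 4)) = -4/ 57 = -0.07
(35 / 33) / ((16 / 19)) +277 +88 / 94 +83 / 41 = 286129007 / 1017456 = 281.22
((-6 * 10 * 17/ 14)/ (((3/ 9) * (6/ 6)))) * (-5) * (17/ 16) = 65025/ 56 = 1161.16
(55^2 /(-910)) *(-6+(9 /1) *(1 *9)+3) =-1815 /7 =-259.29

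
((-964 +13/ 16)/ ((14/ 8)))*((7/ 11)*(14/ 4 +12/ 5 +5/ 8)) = -365661/ 160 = -2285.38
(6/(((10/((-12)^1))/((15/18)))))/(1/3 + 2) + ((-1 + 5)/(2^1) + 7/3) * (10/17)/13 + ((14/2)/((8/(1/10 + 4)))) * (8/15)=-2749/5950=-0.46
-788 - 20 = -808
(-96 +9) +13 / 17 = -1466 / 17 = -86.24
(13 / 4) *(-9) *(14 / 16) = -819 / 32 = -25.59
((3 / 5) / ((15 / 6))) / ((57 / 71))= 142 / 475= 0.30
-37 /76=-0.49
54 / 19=2.84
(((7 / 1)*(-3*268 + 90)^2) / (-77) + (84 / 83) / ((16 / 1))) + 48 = -169076745 / 3652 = -46297.03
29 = 29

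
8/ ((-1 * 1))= -8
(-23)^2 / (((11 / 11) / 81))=42849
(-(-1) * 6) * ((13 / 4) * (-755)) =-29445 / 2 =-14722.50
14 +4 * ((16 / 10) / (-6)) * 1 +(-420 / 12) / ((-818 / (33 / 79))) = 12553993 / 969330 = 12.95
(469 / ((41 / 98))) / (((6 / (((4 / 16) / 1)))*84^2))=469 / 70848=0.01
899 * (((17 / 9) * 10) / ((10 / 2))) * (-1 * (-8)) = 244528 / 9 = 27169.78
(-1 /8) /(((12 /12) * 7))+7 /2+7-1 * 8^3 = -28085 /56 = -501.52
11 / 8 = 1.38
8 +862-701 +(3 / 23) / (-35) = 136042 / 805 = 169.00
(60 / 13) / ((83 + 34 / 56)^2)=47040 / 71243653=0.00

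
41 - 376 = -335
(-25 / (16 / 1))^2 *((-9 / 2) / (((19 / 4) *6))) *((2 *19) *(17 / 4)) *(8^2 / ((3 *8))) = -10625 / 64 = -166.02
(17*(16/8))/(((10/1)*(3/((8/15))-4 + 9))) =8/25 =0.32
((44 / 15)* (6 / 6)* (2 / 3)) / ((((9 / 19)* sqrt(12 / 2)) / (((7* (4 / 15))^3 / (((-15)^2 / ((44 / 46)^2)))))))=8882306048* sqrt(6) / 488076890625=0.04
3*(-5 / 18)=-5 / 6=-0.83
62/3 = 20.67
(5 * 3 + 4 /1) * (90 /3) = 570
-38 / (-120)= 19 / 60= 0.32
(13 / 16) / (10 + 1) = 0.07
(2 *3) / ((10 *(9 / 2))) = 2 / 15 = 0.13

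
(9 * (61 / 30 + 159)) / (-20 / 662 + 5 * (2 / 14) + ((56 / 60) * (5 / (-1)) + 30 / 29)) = -2921484447 / 5942770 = -491.60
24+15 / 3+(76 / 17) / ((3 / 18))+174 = 3907 / 17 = 229.82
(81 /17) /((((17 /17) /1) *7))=81 /119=0.68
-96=-96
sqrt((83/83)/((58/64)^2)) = 32/29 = 1.10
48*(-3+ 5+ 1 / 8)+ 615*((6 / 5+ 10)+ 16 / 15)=7646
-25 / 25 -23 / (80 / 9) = -287 / 80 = -3.59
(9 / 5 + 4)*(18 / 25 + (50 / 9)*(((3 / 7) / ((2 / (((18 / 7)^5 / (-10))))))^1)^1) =-73.45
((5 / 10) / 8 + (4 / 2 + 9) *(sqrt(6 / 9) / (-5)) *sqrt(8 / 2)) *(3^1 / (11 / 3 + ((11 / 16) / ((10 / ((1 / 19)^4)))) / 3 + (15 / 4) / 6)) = 11728890 / 268461271 - 275237952 *sqrt(6) / 268461271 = -2.47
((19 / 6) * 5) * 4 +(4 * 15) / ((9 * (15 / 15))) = 70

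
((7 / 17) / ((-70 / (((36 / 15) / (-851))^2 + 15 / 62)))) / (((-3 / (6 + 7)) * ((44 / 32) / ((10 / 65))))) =362112404 / 524774149625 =0.00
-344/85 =-4.05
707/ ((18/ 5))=3535/ 18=196.39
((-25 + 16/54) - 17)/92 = -563/1242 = -0.45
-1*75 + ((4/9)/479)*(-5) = -323345/4311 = -75.00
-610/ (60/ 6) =-61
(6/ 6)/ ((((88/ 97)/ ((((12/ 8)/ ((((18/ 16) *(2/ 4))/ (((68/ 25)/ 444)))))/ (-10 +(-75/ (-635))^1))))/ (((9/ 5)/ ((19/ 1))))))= -209423/ 1213114375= -0.00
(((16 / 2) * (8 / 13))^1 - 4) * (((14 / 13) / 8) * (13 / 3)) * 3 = 21 / 13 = 1.62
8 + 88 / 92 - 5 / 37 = 7507 / 851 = 8.82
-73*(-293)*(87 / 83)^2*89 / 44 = 14408507349 / 303116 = 47534.63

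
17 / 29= 0.59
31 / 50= 0.62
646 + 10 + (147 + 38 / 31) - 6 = 798.23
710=710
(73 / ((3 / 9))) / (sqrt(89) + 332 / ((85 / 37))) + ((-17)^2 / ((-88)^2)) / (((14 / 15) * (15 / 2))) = 1130816873149 / 740449893568 - 1582275 * sqrt(89) / 150253631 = 1.43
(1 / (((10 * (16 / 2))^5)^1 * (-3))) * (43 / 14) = -43 / 137625600000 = -0.00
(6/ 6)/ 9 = 1/ 9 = 0.11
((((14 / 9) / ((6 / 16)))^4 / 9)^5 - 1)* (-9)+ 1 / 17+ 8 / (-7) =-11479088519000228703475982465896654333444082 / 33097278343799527839617007371579559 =-346828775.46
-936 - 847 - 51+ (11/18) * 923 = -22859/18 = -1269.94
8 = 8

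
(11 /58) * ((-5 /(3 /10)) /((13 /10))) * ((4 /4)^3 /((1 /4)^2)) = -44000 /1131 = -38.90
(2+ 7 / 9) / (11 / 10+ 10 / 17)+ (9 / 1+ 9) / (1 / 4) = 190226 / 2583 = 73.65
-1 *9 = -9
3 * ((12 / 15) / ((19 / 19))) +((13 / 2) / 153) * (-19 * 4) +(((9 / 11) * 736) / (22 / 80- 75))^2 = 53020536065606 / 826986910365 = 64.11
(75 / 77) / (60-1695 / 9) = -45 / 5929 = -0.01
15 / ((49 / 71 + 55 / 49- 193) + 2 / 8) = -13916 / 177139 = -0.08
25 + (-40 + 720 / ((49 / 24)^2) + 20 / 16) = 1526825 / 9604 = 158.98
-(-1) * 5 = 5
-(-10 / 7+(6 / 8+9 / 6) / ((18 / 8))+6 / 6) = -4 / 7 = -0.57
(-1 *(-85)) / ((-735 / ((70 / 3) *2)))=-340 / 63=-5.40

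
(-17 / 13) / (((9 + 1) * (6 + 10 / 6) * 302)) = -51 / 902980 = -0.00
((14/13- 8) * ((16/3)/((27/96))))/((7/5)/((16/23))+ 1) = -409600/9399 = -43.58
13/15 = 0.87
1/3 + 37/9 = 40/9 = 4.44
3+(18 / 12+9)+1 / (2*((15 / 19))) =212 / 15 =14.13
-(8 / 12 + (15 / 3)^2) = -77 / 3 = -25.67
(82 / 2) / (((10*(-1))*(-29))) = 41 / 290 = 0.14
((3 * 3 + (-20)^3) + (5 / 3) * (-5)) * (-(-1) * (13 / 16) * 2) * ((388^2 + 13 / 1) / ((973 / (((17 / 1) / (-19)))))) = 399243890903 / 221844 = 1799660.53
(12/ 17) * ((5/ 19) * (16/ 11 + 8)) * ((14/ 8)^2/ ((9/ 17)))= 6370/ 627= 10.16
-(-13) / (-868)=-13 / 868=-0.01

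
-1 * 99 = -99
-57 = -57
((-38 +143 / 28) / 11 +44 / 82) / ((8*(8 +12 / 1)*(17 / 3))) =-18591 / 6869632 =-0.00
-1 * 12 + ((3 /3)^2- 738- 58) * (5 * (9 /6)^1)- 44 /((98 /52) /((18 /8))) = -590649 /98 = -6027.03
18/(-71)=-18/71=-0.25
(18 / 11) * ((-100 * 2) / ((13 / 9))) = -32400 / 143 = -226.57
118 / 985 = 0.12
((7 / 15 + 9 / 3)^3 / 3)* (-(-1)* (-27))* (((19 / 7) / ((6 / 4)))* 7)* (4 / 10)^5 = -170979328 / 3515625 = -48.63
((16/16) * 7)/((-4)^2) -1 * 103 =-1641/16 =-102.56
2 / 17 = 0.12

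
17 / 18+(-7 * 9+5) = -1027 / 18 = -57.06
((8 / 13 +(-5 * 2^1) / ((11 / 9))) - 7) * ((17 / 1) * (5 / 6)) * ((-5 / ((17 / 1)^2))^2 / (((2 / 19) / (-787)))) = 3893387375 / 8430708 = 461.81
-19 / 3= -6.33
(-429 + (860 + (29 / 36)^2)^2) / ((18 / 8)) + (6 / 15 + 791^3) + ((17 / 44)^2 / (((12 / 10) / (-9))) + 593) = 1132312983407798567 / 2286377280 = 495243279.98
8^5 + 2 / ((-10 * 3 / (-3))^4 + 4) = 32768.00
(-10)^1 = -10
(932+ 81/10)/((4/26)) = 122213/20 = 6110.65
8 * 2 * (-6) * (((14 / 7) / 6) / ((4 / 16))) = -128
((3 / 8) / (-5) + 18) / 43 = 717 / 1720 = 0.42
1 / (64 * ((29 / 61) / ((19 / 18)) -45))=-1159 / 3304512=-0.00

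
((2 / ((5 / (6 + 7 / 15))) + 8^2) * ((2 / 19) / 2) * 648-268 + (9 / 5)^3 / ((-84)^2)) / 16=125.18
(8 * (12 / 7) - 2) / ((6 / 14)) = 82 / 3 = 27.33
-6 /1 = -6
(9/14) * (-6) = -27/7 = -3.86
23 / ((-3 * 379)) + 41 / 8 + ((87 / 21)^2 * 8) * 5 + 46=328767041 / 445704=737.64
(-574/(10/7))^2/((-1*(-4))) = 4036081/100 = 40360.81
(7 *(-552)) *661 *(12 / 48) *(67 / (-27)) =14260414 / 9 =1584490.44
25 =25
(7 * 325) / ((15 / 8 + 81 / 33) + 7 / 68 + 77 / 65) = 221221000 / 546207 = 405.01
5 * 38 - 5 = 185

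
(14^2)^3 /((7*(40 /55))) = 1479016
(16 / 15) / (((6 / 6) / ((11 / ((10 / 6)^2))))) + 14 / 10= 703 / 125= 5.62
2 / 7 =0.29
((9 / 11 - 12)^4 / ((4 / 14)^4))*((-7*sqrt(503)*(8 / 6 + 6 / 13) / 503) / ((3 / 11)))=-14960158015005*sqrt(503) / 69627272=-4818820.99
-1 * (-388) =388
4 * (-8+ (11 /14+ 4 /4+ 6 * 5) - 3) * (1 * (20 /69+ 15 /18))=15035 /161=93.39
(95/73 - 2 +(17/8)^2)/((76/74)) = 659821/177536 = 3.72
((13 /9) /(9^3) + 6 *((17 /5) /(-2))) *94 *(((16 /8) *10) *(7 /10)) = -440262536 /32805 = -13420.59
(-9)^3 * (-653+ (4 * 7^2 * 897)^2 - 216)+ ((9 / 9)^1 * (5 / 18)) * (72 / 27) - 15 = -608398744363810 / 27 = -22533286828289.26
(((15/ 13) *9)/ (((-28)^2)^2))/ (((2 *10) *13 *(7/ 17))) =459/ 2908552192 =0.00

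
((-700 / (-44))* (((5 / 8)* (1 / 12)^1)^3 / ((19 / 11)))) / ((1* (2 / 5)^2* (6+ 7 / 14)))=546875 / 437059584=0.00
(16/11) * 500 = 8000/11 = 727.27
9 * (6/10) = 5.40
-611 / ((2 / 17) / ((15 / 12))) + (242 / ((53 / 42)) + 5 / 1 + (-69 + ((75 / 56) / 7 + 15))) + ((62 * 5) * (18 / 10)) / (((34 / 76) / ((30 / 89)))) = -46589042327 / 7858522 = -5928.47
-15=-15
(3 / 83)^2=9 / 6889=0.00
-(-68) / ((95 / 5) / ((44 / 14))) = 1496 / 133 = 11.25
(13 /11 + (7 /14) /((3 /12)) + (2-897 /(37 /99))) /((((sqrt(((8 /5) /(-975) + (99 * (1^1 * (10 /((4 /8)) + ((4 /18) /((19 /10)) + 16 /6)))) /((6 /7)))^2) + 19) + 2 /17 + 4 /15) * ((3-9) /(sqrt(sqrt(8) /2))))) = 1982977750 * 2^(1 /4) /13169636403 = 0.18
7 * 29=203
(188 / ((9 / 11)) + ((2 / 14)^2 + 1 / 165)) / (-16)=-2786951 / 194040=-14.36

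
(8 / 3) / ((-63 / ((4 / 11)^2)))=-128 / 22869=-0.01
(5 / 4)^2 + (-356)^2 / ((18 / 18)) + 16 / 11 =22306067 / 176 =126739.02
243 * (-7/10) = -1701/10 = -170.10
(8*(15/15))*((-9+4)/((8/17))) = -85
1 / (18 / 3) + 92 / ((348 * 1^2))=25 / 58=0.43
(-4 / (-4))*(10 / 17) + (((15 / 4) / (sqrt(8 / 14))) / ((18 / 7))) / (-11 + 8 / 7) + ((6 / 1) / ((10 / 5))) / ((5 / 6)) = 356 / 85 - 245*sqrt(7) / 3312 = 3.99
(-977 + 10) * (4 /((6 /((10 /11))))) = -586.06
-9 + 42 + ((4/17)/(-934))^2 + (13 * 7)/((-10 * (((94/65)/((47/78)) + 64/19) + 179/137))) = 368111703488681/11607311154802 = 31.71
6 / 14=3 / 7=0.43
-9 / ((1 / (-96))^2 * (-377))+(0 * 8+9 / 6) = 167019 / 754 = 221.51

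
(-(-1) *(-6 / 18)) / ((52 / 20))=-5 / 39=-0.13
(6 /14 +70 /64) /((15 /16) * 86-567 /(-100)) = 775 /43932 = 0.02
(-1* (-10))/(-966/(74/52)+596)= -185/1532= -0.12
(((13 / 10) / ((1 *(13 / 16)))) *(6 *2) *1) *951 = 91296 / 5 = 18259.20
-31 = -31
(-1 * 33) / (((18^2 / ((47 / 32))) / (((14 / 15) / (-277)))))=0.00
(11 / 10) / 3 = 11 / 30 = 0.37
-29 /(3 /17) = -493 /3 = -164.33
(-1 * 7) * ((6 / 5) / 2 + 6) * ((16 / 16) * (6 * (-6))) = 8316 / 5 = 1663.20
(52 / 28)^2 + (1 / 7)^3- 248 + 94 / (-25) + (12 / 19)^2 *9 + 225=-61038787 / 3095575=-19.72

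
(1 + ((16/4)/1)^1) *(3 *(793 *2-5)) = 23715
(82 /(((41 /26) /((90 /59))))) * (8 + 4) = 56160 /59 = 951.86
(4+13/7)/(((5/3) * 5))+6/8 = 1017/700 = 1.45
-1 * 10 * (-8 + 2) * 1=60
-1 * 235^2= -55225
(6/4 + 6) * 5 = 75/2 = 37.50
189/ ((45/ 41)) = 861/ 5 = 172.20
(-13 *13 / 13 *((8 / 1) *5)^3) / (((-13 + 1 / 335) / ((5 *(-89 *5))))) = -310076000000 / 2177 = -142432705.56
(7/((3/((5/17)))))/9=35/459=0.08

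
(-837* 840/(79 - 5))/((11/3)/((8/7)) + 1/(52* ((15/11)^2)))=-8226036000/2786729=-2951.86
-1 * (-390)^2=-152100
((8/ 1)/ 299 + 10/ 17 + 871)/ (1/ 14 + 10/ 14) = 1109.33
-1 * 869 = -869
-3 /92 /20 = -3 /1840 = -0.00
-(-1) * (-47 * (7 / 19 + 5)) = -4794 / 19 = -252.32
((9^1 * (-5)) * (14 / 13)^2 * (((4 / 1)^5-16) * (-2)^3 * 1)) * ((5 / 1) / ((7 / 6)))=304819200 / 169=1803663.91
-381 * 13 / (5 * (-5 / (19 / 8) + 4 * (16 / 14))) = -658749 / 1640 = -401.68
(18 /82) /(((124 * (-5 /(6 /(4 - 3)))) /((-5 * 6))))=81 /1271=0.06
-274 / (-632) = 137 / 316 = 0.43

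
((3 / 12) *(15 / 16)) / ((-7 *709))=-15 / 317632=-0.00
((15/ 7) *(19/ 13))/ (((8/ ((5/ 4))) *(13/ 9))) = 12825/ 37856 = 0.34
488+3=491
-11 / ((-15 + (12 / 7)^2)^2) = -26411 / 349281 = -0.08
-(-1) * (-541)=-541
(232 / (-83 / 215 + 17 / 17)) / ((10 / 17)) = 21199 / 33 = 642.39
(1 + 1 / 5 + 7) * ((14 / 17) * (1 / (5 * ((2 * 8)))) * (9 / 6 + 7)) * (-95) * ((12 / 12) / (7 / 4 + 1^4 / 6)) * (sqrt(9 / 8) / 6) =-16359 * sqrt(2) / 3680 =-6.29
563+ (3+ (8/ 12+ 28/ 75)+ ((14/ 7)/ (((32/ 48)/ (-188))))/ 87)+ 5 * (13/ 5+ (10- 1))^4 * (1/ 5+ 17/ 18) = 16992627676/ 163125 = 104169.37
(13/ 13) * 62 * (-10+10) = 0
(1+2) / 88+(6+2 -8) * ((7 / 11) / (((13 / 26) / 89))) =3 / 88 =0.03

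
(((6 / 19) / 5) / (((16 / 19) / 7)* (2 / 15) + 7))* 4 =0.04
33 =33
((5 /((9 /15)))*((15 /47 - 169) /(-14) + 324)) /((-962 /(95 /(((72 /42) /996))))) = -10897070000 /67821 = -160673.98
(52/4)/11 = 13/11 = 1.18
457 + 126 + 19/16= 9347/16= 584.19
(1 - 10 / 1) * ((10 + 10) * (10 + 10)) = -3600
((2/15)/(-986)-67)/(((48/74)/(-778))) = 3565621069/44370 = 80361.08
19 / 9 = 2.11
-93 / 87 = -31 / 29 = -1.07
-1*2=-2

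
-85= -85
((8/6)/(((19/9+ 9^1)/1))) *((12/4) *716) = 6444/25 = 257.76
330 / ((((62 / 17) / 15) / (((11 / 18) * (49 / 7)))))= 359975 / 62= 5806.05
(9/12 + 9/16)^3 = 9261/4096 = 2.26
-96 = -96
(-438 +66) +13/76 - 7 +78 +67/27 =-612209/2052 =-298.35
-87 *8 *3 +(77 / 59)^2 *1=-7262399 / 3481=-2086.30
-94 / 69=-1.36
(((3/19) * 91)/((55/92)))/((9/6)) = 16744/1045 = 16.02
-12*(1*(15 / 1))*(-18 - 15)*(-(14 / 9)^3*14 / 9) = -8451520 / 243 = -34779.92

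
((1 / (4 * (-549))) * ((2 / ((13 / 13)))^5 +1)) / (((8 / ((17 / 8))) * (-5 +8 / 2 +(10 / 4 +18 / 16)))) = -0.00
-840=-840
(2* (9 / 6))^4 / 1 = 81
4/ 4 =1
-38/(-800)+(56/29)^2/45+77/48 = 2625733/1513800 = 1.73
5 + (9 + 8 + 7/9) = 22.78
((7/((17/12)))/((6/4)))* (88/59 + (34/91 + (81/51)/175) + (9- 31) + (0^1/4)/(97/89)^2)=-367387928/5541575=-66.30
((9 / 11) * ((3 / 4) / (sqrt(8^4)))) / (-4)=-27 / 11264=-0.00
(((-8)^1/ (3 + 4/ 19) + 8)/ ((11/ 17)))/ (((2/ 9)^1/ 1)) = 25704/ 671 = 38.31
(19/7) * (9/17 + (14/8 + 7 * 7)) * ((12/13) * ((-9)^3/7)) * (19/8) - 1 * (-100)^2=-3619330909/86632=-41778.22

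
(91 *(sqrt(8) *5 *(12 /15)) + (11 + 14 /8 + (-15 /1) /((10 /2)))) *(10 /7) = 195 /14 + 1040 *sqrt(2) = 1484.71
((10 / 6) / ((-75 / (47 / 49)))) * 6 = -94 / 735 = -0.13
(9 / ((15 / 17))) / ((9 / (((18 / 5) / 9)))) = 34 / 75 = 0.45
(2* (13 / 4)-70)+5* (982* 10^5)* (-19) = -18658000127 / 2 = -9329000063.50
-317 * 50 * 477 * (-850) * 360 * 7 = 16194483900000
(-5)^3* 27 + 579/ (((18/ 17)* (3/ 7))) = -37783/ 18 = -2099.06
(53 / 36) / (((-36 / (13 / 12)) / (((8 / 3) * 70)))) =-24115 / 2916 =-8.27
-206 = -206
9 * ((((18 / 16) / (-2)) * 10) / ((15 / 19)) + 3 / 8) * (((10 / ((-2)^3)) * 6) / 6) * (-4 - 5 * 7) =-2961.56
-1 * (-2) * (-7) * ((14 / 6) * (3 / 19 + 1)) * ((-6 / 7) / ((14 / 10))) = 440 / 19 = 23.16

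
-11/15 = -0.73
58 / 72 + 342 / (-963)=1735 / 3852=0.45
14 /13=1.08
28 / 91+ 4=56 / 13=4.31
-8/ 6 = -4/ 3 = -1.33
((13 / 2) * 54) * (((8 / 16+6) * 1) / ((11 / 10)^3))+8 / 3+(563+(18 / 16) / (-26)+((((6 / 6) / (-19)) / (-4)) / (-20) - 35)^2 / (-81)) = 2264.62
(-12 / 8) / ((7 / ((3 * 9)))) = -81 / 14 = -5.79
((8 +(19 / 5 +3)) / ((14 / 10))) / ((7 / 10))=740 / 49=15.10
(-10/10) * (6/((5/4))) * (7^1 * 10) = -336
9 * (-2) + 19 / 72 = -1277 / 72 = -17.74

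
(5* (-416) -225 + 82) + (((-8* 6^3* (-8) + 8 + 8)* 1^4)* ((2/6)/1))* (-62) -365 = -865844/3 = -288614.67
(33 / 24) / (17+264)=11 / 2248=0.00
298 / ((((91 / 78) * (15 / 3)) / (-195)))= -69732 / 7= -9961.71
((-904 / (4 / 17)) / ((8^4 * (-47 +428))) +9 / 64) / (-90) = -107807 / 70225920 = -0.00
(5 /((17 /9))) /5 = 9 /17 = 0.53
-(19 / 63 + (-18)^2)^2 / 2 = -417425761 / 7938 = -52585.76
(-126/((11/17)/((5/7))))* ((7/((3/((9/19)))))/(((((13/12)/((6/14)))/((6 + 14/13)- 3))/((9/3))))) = -26273160/35321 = -743.84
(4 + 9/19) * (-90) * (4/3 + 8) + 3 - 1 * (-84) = -69747/19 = -3670.89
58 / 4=29 / 2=14.50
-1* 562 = -562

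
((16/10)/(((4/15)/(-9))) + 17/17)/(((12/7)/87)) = -10759/4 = -2689.75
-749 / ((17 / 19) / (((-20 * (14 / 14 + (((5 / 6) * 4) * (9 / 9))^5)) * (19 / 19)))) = 28531162660 / 4131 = 6906599.53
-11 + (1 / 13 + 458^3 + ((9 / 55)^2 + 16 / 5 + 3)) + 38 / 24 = 45336333803791 / 471900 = 96071908.89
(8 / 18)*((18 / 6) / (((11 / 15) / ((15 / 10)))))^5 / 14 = 4982259375 / 18037712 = 276.21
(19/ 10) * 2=19/ 5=3.80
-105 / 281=-0.37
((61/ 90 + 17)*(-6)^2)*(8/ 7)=25456/ 35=727.31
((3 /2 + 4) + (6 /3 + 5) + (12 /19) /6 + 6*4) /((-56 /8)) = -5.23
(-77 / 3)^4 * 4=1735952.64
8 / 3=2.67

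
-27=-27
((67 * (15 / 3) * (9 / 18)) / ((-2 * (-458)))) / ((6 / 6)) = 335 / 1832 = 0.18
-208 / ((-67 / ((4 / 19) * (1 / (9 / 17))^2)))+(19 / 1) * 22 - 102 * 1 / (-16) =351992219 / 824904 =426.71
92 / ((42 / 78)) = 1196 / 7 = 170.86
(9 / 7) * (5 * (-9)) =-405 / 7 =-57.86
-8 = -8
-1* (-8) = 8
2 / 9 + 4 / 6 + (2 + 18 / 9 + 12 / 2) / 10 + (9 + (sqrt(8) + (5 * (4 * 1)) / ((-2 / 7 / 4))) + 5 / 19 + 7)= -259.02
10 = 10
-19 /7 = -2.71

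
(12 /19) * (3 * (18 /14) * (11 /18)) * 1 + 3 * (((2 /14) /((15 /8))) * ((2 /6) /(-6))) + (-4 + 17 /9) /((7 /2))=5224 /5985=0.87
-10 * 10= -100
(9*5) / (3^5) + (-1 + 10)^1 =248 / 27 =9.19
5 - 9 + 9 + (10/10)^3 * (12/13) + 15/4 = 503/52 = 9.67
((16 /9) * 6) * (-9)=-96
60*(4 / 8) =30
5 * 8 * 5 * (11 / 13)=2200 / 13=169.23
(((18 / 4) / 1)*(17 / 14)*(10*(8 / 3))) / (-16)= -255 / 28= -9.11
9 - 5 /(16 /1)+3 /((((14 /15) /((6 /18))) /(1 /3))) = 1013 /112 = 9.04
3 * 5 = 15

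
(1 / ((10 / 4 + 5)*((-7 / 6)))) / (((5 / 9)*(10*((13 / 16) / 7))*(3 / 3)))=-288 / 1625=-0.18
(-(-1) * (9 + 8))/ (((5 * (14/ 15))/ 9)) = 459/ 14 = 32.79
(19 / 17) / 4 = 19 / 68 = 0.28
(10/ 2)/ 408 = 5/ 408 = 0.01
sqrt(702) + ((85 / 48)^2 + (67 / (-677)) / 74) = 29.63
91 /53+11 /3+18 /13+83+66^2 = 9189403 /2067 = 4445.77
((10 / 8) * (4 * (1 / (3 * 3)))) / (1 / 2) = 10 / 9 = 1.11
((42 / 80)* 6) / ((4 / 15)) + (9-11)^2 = 15.81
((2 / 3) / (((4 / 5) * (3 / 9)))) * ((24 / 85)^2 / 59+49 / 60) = 2.05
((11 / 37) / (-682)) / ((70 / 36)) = -9 / 40145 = -0.00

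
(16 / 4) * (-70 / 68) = -70 / 17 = -4.12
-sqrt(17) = -4.12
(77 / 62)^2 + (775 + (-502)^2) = 971688405 / 3844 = 252780.54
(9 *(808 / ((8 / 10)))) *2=18180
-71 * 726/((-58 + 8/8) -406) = 51546/463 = 111.33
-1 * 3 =-3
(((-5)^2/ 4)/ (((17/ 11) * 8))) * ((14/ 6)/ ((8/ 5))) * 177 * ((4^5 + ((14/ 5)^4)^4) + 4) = 2473788657561280377087/ 1328125000000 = 1862617342.16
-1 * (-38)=38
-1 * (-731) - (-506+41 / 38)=46965 / 38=1235.92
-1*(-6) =6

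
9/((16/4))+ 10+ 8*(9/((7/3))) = 1207/28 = 43.11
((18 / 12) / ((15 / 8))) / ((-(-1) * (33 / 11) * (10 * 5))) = 2 / 375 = 0.01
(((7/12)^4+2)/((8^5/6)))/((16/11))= 0.00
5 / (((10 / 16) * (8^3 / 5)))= 5 / 64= 0.08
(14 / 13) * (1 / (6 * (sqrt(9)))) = 7 / 117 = 0.06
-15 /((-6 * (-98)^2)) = 5 /19208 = 0.00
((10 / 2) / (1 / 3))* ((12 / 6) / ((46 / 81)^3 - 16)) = -1594323 / 840572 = -1.90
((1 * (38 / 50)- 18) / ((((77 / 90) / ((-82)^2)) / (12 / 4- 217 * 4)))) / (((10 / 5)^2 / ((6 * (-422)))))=-5712514207128 / 77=-74188496196.47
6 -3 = 3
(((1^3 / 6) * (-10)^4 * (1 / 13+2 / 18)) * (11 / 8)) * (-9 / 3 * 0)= 0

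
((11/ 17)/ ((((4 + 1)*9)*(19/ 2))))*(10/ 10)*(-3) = -22/ 4845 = -0.00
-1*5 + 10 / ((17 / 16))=75 / 17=4.41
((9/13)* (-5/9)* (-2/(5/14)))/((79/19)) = 532/1027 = 0.52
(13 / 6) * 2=13 / 3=4.33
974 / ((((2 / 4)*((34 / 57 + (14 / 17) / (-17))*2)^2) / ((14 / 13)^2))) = 6475457213127 / 3443577124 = 1880.44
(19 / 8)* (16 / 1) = 38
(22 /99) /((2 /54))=6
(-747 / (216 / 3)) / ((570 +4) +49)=-83 / 4984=-0.02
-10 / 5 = -2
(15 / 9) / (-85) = -1 / 51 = -0.02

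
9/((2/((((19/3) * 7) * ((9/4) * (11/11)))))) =3591/8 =448.88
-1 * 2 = -2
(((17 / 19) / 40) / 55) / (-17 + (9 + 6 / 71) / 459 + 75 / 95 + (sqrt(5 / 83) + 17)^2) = 71649517769372871 / 48027420584128559087800 - 53781027486057*sqrt(415) / 24013710292064279543900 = 0.00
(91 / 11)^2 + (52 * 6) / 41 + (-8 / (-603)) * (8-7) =227535307 / 2991483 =76.06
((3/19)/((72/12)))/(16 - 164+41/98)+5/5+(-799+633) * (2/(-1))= 91507352/274797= 333.00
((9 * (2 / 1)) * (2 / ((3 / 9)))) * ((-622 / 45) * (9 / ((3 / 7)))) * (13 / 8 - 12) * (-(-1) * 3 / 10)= 4878657 / 50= 97573.14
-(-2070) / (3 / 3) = 2070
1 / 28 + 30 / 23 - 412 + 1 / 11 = -2908471 / 7084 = -410.57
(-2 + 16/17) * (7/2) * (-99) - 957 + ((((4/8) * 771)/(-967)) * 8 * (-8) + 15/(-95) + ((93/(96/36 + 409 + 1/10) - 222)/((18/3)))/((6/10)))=-7250209038803/11575045119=-626.37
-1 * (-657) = 657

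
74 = 74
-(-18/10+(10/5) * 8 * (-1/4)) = 29/5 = 5.80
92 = 92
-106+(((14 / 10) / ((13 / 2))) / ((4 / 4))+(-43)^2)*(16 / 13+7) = 12771723 / 845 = 15114.47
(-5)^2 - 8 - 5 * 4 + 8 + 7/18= 97/18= 5.39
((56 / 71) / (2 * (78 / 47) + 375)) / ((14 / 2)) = 376 / 1262451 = 0.00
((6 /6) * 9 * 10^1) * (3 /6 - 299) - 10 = -26875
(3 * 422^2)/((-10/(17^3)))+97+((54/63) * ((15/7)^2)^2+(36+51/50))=-220573265875453/840350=-262477855.51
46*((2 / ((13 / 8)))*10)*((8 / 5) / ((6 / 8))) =47104 / 39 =1207.79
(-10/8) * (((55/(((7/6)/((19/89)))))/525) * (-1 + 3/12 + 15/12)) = -209/17444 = -0.01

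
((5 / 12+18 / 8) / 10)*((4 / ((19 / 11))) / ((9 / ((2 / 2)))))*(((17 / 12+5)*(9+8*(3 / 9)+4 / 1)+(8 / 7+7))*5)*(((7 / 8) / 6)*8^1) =602470 / 13851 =43.50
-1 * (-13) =13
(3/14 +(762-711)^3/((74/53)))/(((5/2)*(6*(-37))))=-171.18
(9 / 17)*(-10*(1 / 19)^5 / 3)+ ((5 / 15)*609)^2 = 1734638582717 / 42093683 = 41209.00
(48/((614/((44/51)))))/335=352/1748365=0.00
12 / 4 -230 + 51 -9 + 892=707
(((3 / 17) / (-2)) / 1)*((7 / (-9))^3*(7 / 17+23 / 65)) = 16121 / 507195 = 0.03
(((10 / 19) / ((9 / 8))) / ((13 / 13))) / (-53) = -80 / 9063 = -0.01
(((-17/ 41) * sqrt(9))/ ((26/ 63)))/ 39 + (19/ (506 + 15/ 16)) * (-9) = -46602369/ 112402238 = -0.41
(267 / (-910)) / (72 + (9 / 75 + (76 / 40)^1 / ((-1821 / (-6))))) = -810345 / 199201912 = -0.00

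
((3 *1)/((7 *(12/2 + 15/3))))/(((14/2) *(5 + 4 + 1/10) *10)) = 3/49049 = 0.00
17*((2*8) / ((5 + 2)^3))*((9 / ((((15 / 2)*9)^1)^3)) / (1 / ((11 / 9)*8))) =191488 / 843908625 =0.00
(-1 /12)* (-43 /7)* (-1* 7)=-43 /12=-3.58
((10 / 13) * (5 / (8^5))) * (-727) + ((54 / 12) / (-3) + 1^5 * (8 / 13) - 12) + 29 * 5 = 28121345 / 212992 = 132.03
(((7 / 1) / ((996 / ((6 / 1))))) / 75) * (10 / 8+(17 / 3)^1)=7 / 1800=0.00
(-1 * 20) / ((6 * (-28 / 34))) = 85 / 21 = 4.05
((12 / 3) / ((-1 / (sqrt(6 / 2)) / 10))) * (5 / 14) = -100 * sqrt(3) / 7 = -24.74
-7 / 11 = -0.64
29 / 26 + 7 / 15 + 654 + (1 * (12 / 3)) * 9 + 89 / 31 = 8395937 / 12090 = 694.45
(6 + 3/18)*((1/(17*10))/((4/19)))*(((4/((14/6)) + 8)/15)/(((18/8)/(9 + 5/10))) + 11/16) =36372517/61689600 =0.59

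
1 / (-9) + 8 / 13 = 59 / 117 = 0.50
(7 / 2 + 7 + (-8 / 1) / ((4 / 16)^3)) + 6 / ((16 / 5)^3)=-1026697 / 2048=-501.32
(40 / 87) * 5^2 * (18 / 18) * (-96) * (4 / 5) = -882.76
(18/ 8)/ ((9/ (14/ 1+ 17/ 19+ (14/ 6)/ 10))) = 8623/ 2280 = 3.78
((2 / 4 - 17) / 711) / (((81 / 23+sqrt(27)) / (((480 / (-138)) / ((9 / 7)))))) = 0.01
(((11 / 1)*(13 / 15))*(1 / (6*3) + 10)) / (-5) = -25883 / 1350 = -19.17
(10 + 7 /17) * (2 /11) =354 /187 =1.89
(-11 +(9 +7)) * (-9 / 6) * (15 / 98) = -225 / 196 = -1.15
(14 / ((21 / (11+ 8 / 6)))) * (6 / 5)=148 / 15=9.87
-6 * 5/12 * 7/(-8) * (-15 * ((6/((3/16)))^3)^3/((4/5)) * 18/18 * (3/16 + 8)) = -11815455031296000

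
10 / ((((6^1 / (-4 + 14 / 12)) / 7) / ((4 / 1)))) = -1190 / 9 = -132.22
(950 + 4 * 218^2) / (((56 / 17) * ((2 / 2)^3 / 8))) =3247782 / 7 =463968.86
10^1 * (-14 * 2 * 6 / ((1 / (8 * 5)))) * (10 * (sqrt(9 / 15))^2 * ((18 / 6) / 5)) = -241920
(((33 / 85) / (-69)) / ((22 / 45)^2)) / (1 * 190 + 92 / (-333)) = -134865 / 1086914312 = -0.00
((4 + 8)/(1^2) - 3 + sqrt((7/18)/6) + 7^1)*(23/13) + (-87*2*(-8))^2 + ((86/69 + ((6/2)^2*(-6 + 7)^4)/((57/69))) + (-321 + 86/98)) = 23*sqrt(21)/234 + 1617923212631/835107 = 1937384.78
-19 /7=-2.71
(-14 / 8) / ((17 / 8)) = -0.82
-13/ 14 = -0.93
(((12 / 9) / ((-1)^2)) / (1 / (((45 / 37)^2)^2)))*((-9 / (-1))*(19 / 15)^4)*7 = 886704084 / 1874161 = 473.12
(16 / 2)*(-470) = -3760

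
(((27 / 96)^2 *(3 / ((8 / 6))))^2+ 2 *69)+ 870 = 16911965169 / 16777216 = 1008.03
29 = 29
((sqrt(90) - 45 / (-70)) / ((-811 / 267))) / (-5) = 2403 / 56770 +801*sqrt(10) / 4055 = 0.67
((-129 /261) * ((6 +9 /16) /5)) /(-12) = 301 /5568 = 0.05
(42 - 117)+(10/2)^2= -50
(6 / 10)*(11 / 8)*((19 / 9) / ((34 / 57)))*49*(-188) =-9145213 / 340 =-26897.69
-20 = -20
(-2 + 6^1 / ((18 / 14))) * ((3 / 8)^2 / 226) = 3 / 1808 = 0.00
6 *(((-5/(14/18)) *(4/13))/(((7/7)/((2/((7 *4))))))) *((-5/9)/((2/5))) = 750/637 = 1.18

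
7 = 7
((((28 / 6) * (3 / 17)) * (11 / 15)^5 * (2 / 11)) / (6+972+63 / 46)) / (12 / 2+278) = 4714402 / 41292197971875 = 0.00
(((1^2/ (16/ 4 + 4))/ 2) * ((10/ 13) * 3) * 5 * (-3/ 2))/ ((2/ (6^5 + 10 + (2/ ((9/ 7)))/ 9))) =-1970875/ 468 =-4211.27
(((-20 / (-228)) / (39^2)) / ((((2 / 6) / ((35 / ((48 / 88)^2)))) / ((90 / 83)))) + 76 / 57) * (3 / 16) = 0.25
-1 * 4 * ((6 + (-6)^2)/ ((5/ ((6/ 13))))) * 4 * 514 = -2072448/ 65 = -31883.82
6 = 6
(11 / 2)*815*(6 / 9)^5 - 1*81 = 123757 / 243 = 509.29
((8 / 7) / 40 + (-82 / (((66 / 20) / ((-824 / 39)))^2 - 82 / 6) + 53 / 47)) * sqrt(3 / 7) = 32761461193686 * sqrt(21) / 31998256156895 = 4.69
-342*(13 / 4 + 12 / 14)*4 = -39330 / 7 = -5618.57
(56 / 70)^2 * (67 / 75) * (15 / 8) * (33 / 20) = 2211 / 1250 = 1.77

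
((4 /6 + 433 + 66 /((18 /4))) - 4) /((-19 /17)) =-397.56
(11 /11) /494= 1 /494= 0.00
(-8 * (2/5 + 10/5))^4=135895.45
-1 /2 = -0.50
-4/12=-1/3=-0.33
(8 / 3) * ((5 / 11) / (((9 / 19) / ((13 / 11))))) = 9880 / 3267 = 3.02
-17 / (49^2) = -17 / 2401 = -0.01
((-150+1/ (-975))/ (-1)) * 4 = 600.00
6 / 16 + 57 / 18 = 85 / 24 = 3.54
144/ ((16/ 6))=54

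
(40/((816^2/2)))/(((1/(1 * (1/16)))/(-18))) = -5/36992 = -0.00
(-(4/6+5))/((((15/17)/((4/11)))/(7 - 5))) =-2312/495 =-4.67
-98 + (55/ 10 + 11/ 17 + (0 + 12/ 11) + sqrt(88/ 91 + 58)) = -33945/ 374 + sqrt(488306)/ 91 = -83.08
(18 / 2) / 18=1 / 2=0.50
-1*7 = -7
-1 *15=-15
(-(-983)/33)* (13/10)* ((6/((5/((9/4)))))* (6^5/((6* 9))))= 4140396/275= 15055.99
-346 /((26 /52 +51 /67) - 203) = 46364 /27033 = 1.72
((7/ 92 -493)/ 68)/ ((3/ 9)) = -136047/ 6256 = -21.75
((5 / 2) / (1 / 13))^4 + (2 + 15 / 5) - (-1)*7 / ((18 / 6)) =53552227 / 48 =1115671.40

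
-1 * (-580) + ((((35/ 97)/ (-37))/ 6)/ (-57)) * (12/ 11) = 1305175810/ 2250303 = 580.00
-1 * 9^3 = -729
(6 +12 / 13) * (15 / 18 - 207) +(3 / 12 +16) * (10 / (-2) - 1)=-39645 / 26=-1524.81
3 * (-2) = -6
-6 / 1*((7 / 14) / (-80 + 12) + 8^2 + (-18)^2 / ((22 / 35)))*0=0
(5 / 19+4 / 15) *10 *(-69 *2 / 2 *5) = -34730 / 19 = -1827.89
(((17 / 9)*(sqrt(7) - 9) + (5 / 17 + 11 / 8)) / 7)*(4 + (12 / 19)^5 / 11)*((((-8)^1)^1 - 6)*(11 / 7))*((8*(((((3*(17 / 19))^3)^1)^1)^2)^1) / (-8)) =-58915512231176161485 / 815431812287533 + 7258868333518746888*sqrt(7) / 815431812287533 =-48698.56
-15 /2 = -7.50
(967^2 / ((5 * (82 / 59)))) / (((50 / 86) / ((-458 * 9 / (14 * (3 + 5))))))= -4889353154373 / 574000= -8518036.85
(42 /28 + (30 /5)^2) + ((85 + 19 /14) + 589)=4990 /7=712.86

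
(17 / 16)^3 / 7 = 0.17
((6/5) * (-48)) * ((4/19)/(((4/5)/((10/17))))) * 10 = -28800/323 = -89.16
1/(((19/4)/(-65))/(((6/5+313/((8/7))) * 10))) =-715195/19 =-37641.84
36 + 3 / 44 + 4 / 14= 11197 / 308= 36.35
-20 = -20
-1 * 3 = -3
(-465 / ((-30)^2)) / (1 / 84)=-217 / 5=-43.40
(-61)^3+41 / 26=-5901465 / 26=-226979.42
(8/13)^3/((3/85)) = 43520/6591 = 6.60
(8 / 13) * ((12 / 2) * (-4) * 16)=-3072 / 13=-236.31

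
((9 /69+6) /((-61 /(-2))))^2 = 79524 /1968409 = 0.04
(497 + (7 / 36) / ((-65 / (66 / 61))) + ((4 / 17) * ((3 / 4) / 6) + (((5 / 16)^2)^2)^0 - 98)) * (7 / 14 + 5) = 889804223 / 404430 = 2200.14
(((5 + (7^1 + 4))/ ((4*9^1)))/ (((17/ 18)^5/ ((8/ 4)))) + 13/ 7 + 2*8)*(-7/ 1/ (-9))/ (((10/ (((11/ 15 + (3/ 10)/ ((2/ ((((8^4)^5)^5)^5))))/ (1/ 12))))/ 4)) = 119475167593387847728270136962887502714285819401111577567406569143668772751823194080053975904734407843275861700649212259303763683499348980453255744517869377532546124058287188268895007503262302317233331055424244913307870264560837968504829578160612445425324288772439413607175237593472362711860378789201651182054555007736645933122079305380455482906608765844353733582542067980594150145614665215051495423017382717972015038914117870344151592811659188965796271670014072/ 319467825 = 373981848073081687422732300000000000000000000000000000000000000000000000000000000000000000000000000000000000000000000000000000000000000000000000000000000000000000000000000000000000000000000000000000000000000000000000000000000000000000000000000000000000000000000000000000000000000000000000000000000000000000000000000000000000000000000000000000000000000000000000000000000000000000000000000000000000000000000000000000000000000000000000000000000000000000000.00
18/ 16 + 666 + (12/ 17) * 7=91401/ 136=672.07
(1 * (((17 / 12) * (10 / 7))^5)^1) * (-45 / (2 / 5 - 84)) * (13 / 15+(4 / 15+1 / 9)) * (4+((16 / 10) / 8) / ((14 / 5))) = 22185265625 / 239600592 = 92.59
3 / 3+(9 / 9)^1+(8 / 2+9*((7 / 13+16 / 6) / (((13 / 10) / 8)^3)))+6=192342732 / 28561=6734.45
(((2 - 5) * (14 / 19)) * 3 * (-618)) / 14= 5562 / 19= 292.74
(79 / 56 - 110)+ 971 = 48295 / 56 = 862.41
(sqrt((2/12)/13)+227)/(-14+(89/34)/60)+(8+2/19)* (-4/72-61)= -2488488113/4868541-340* sqrt(78)/370123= -511.14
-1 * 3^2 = -9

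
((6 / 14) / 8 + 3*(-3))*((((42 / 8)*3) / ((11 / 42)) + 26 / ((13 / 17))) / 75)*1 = -345857 / 30800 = -11.23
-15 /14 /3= -5 /14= -0.36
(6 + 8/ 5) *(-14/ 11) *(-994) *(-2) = -19229.38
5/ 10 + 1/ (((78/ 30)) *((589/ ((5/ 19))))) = 145533/ 290966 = 0.50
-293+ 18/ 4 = -577/ 2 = -288.50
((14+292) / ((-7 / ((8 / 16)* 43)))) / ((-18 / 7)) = 365.50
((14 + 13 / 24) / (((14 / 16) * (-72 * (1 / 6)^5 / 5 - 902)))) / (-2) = 31410 / 3409567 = 0.01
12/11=1.09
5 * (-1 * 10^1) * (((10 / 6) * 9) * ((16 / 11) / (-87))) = 4000 / 319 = 12.54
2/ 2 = 1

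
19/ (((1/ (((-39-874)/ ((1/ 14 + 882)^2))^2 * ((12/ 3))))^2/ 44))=13716195154949621796847616/ 540821969036053688134057647031201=0.00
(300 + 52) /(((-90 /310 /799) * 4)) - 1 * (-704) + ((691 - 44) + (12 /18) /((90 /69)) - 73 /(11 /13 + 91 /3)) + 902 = -4376407249 /18240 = -239934.61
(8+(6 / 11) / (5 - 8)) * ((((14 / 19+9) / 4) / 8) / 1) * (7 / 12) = 55685 / 40128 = 1.39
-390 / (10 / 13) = -507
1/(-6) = -1/6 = -0.17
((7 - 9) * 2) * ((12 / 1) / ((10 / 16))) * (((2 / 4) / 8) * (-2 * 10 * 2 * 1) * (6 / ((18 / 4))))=256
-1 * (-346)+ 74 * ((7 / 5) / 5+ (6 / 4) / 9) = 28429 / 75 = 379.05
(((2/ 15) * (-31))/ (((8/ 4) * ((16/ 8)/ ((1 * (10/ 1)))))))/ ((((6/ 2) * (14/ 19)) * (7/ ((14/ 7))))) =-589/ 441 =-1.34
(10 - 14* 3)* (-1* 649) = 20768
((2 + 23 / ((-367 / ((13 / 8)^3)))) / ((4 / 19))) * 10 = 30901315 / 375808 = 82.23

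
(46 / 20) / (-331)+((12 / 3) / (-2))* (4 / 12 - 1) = 1.33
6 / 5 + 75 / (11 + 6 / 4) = 36 / 5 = 7.20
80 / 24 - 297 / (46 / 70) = -30955 / 69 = -448.62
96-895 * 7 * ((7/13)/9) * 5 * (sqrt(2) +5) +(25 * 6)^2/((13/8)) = 534857/117-219275 * sqrt(2)/117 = 1920.99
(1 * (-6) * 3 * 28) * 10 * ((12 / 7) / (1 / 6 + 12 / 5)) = -259200 / 77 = -3366.23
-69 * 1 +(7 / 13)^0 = -68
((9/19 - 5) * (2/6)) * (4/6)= -172/171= -1.01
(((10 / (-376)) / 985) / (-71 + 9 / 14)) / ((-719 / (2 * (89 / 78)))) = -623 / 511474289430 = -0.00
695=695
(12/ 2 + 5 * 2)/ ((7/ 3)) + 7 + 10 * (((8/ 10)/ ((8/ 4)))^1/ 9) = 901/ 63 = 14.30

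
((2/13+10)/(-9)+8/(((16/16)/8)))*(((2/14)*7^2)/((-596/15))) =-21455/1937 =-11.08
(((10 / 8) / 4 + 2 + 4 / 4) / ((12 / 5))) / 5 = 53 / 192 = 0.28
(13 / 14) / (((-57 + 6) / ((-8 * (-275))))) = -14300 / 357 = -40.06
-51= -51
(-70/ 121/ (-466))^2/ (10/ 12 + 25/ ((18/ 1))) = 2205/ 3179380996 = 0.00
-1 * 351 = -351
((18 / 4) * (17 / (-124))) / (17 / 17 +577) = -9 / 8432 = -0.00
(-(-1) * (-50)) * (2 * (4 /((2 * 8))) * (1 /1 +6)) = -175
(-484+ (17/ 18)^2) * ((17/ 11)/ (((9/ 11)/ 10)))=-13304795/ 1458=-9125.37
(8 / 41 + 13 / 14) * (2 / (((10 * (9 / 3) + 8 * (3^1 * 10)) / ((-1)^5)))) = -43 / 5166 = -0.01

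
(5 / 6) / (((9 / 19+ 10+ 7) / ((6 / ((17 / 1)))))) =95 / 5644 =0.02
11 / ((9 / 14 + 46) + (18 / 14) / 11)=1694 / 7201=0.24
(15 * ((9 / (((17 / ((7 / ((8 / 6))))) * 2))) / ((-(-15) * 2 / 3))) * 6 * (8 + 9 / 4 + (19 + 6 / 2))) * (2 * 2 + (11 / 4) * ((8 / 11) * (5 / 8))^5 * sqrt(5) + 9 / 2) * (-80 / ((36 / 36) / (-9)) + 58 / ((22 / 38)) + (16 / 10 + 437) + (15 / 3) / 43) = 4747853525625 * sqrt(5) / 175223488 + 7596565641 / 1760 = 4376818.95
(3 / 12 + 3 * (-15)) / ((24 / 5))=-9.32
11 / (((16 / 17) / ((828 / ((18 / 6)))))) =12903 / 4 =3225.75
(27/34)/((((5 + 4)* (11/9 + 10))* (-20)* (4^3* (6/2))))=-0.00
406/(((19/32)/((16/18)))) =103936/171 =607.81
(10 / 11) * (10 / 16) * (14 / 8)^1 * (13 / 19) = 2275 / 3344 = 0.68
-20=-20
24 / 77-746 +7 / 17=-975567 / 1309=-745.28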